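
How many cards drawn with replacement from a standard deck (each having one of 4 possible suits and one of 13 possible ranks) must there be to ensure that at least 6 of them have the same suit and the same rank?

There are 4 × 13 = 52 (suit, rank) combinations acting as pigeonholes.
With 52 × 5 = 260 cards drawn with replacement from a standard deck we could place exactly 5 in each, with no (suit, rank) pair reaching 6.
One more forces some (suit, rank) pair to hold 6, so 260 + 1 = 261.

261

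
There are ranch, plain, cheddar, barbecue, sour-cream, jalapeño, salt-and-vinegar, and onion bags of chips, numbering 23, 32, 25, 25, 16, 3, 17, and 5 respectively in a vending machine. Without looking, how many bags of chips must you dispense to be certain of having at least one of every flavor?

144

The hardest flavor to obtain is jalapeño: we could draw every other bag of chips first — 146 − 3 = 143 bags of chips — without a single jalapeño one.
The next draw must be jalapeño, so 143 + 1 = 144.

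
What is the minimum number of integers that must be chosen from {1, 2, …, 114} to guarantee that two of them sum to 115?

Partition {1, …, 114} into 57 pairs: {1,114}, {2,113}, …, {57,58}.
Choosing 57 integers — say the integers 1 through 57 — takes one from each pair and avoids the property.
Choosing 58 forces two into the same pair by pigeonhole, and those sum to 115. So 58.

58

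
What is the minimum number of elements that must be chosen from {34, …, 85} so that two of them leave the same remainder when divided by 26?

27

Group the integers by remainder mod 26; there are 26 residue classes, each nonempty in this range.
Choosing one from each class (26 integers) avoids any shared remainder.
One more choice must repeat a class, so two differ by a multiple of 26. Hence 26 + 1 = 27.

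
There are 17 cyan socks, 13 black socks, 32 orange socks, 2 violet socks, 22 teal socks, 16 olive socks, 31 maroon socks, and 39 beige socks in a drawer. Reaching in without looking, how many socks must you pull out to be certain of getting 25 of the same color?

Treat the 8 colors as pigeonholes.
In the worst case we take at most 24 of each color, but all 17 cyan, all 13 black, all 2 violet, all 22 teal, and all 16 olive (fewer than 24), giving 17 + 13 + 24 + 2 + 22 + 16 + 24 + 24 = 142.
One more sock then forces some color to 25, so 142 + 1 = 143.

143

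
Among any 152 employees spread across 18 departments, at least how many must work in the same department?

The 152 employees fall into 18 departments.
If each of the 18 departments held at most 8, the total would be at most 18 × 8 = 144 < 152, a contradiction.
So at least one holds ⌈152/18⌉ = 9.

9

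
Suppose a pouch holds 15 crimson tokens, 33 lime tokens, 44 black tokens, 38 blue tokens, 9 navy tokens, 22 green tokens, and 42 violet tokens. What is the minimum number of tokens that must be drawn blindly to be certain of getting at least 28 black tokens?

187

The worst case draws every non-black token first: 15 + 33 + 38 + 9 + 22 + 42 = 159.
The next 28 draws are then forced to be black, giving 159 + 28 = 187.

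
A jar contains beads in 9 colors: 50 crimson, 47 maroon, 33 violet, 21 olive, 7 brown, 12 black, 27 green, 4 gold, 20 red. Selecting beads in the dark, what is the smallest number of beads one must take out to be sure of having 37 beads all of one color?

197

In the worst case we take at most 36 of each color, but all 33 violet, all 21 olive, all 7 brown, all 12 black, all 27 green, all 4 gold, and all 20 red (fewer than 36), giving 36 + 36 + 33 + 21 + 7 + 12 + 27 + 4 + 20 = 196.
One more bead then forces some color to 37, so 196 + 1 = 197.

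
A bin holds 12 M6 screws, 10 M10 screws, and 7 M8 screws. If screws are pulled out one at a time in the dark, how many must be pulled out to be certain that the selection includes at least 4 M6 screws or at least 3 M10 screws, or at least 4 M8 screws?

The worst case stops just short of every target: 3 M6, 2 M10, 3 M8 — 3 + 2 + 3 = 8 screws.
One more screw must push some size to its target, so 8 + 1 = 9.

9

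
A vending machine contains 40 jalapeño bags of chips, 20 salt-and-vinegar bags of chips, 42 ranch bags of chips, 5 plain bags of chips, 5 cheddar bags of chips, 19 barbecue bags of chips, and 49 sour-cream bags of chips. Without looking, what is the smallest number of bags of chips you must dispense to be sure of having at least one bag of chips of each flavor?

176

The hardest flavor to obtain is plain: we could draw every other bag of chips first — 180 − 5 = 175 bags of chips — without a single plain one.
The next draw must be plain, so 175 + 1 = 176.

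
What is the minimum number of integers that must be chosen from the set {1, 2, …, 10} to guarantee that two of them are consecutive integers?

Partition {1, …, 10} into 5 pairs: {1,2}, {3,4}, …, {9,10}.
Choosing 5 integers — say the 5 even numbers 2, 4, …, 10 — takes one from each pair and avoids the property.
Choosing 6 forces two into the same pair by pigeonhole, and those are consecutive. So 6.

6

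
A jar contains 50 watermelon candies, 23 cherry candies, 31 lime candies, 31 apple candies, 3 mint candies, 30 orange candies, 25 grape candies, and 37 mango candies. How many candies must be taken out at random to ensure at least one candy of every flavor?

The hardest flavor to obtain is mint: we could draw every other candy first — 230 − 3 = 227 candies — without a single mint one.
The next draw must be mint, so 227 + 1 = 228.

228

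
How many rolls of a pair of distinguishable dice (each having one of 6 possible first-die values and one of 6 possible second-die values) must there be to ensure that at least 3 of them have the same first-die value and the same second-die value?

73

There are 6 × 6 = 36 (first-die value, second-die value) combinations acting as pigeonholes.
With 36 × 2 = 72 rolls of a pair of distinguishable dice we could place exactly 2 in each, with no (first-die value, second-die value) pair reaching 3.
One more forces some (first-die value, second-die value) pair to hold 3, so 72 + 1 = 73.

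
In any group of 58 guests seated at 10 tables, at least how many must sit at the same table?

6

If each of the 10 tables held at most 5, the total would be at most 10 × 5 = 50 < 58, a contradiction.
So at least one holds ⌈58/10⌉ = 6.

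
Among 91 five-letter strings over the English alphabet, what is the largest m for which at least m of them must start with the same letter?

There are 26 possible first letters, which serve as the pigeonholes.
If each of the 26 possible first letters held at most 3, the total would be at most 26 × 3 = 78 < 91, a contradiction.
So at least one holds ⌈91/26⌉ = 4.

4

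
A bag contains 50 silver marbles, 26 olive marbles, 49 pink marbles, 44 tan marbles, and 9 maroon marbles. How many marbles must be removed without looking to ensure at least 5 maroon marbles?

174

The worst case draws every non-maroon marble first: 50 + 26 + 49 + 44 = 169.
The next 5 draws are then forced to be maroon, giving 169 + 5 = 174.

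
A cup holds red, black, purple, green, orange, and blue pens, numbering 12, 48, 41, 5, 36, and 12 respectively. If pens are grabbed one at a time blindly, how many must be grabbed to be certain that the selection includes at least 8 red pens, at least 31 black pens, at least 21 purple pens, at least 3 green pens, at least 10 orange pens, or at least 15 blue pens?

Each of the 6 ink colors has its own threshold; avoid all of them simultaneously.
The worst case stops just short of every target: 7 red, 30 black, 20 purple, 2 green, 9 orange, all 12 blue — 7 + 30 + 20 + 2 + 9 + 12 = 80 pens.
One more pen must push some ink color to its target, so 80 + 1 = 81.

81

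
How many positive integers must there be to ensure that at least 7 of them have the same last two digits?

There are 100 possible two-digit endings acting as pigeonholes.
With 100 × 6 = 600 positive integers we could place exactly 6 in each, with no class reaching 7.
One more forces some class to hold 7, so 600 + 1 = 601.

601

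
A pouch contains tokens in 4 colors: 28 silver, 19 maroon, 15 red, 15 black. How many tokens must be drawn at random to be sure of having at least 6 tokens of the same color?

21

The worst case takes 5 tokens of each color without reaching 6 of any: 4 × 5 = 20.
The next token must bring some color to 6, so 20 + 1 = 21.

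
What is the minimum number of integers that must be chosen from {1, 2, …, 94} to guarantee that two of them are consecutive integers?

48

Partition {1, …, 94} into 47 pairs: {1,2}, {3,4}, …, {93,94}.
Choosing 47 integers — say the 47 even numbers 2, 4, …, 94 — takes one from each pair and avoids the property.
Choosing 48 forces two into the same pair by pigeonhole, and those are consecutive. So 48.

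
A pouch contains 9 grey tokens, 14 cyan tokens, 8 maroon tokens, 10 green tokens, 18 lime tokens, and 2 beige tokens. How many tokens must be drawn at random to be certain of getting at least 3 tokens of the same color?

13

Treat the 6 colors as pigeonholes.
The worst case takes 2 tokens of each color without reaching 3 of any: 6 × 2 = 12.
The next token must bring some color to 3, so 12 + 1 = 13.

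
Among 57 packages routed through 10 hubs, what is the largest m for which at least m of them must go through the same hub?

The 57 packages fall into 10 hubs.
If each of the 10 hubs held at most 5, the total would be at most 10 × 5 = 50 < 57, a contradiction.
So at least one holds ⌈57/10⌉ = 6.

6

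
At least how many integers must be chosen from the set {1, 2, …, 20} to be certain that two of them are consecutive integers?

11

Partition {1, …, 20} into 10 pairs: {1,2}, {3,4}, …, {19,20}.
Choosing 10 integers — say the 10 even numbers 2, 4, …, 20 — takes one from each pair and avoids the property.
Choosing 11 forces two into the same pair by pigeonhole, and those are consecutive. So 11.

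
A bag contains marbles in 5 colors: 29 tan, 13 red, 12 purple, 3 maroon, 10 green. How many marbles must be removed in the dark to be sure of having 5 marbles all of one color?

20

Treat the 5 colors as pigeonholes.
In the worst case we take at most 4 of each color, but all 3 maroon (fewer than 4), giving 4 + 4 + 4 + 3 + 4 = 19.
One more marble then forces some color to 5, so 19 + 1 = 20.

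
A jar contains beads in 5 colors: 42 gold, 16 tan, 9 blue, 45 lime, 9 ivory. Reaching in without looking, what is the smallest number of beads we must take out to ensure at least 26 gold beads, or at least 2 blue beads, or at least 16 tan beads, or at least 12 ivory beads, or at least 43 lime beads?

93

Each of the 5 colors has its own threshold; avoid all of them simultaneously.
The worst case stops just short of every target: 25 gold, 15 tan, 1 blue, 42 lime, all 9 ivory — 25 + 15 + 1 + 42 + 9 = 92 beads.
One more bead must push some color to its target, so 92 + 1 = 93.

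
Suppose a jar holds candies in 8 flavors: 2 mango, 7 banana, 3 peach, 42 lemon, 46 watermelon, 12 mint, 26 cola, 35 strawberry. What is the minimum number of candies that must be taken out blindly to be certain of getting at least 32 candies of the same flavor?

144

Treat the 8 flavors as pigeonholes.
In the worst case we take at most 31 of each flavor, but all 2 mango, all 7 banana, all 3 peach, all 12 mint, and all 26 cola (fewer than 31), giving 2 + 7 + 3 + 31 + 31 + 12 + 26 + 31 = 143.
One more candy then forces some flavor to 32, so 143 + 1 = 144.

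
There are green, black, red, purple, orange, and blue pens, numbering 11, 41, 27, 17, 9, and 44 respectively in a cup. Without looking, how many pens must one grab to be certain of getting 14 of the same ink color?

73

Treat the 6 ink colors as pigeonholes.
In the worst case we take at most 13 of each ink color, but all 11 green and all 9 orange (fewer than 13), giving 11 + 13 + 13 + 13 + 9 + 13 = 72.
One more pen then forces some ink color to 14, so 72 + 1 = 73.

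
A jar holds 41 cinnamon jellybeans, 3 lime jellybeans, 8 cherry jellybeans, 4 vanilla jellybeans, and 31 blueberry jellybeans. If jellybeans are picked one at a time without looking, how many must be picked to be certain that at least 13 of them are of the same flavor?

40

Treat the 5 flavors as pigeonholes.
In the worst case we take at most 12 of each flavor, but all 3 lime, all 8 cherry, and all 4 vanilla (fewer than 12), giving 12 + 3 + 8 + 4 + 12 = 39.
One more jellybean then forces some flavor to 13, so 39 + 1 = 40.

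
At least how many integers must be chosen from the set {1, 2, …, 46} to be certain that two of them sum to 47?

24

Partition {1, …, 46} into 23 pairs: {1,46}, {2,45}, …, {23,24}.
Choosing 23 integers — say the integers 1 through 23 — takes one from each pair and avoids the property.
Choosing 24 forces two into the same pair by pigeonhole, and those sum to 47. So 24.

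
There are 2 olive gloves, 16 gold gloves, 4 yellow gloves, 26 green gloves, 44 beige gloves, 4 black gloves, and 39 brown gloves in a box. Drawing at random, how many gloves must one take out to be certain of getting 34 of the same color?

119

In the worst case we take at most 33 of each color, but all 2 olive, all 16 gold, all 4 yellow, all 26 green, and all 4 black (fewer than 33), giving 2 + 16 + 4 + 26 + 33 + 4 + 33 = 118.
One more glove then forces some color to 34, so 118 + 1 = 119.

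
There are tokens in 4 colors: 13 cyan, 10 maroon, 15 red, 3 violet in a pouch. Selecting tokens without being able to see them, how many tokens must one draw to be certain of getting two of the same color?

5

The worst case takes 1 token of each color without reaching 2 of any: 4 × 1 = 4.
The next token must bring some color to 2, so 4 + 1 = 5.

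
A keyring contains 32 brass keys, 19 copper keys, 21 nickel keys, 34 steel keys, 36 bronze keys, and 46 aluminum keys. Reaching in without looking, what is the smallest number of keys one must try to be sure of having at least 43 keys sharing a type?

185

Treat the 6 types as pigeonholes.
In the worst case we take at most 42 of each type, but all 32 brass, all 19 copper, all 21 nickel, all 34 steel, and all 36 bronze (fewer than 42), giving 32 + 19 + 21 + 34 + 36 + 42 = 184.
One more key then forces some type to 43, so 184 + 1 = 185.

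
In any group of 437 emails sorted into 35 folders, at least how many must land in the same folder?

If each of the 35 folders held at most 12, the total would be at most 35 × 12 = 420 < 437, a contradiction.
So at least one holds ⌈437/35⌉ = 13.

13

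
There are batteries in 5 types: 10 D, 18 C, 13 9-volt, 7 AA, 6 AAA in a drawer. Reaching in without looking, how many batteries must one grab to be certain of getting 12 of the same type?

46

Treat the 5 types as pigeonholes.
In the worst case we take at most 11 of each type, but all 10 D, all 7 AA, and all 6 AAA (fewer than 11), giving 10 + 11 + 11 + 7 + 6 = 45.
One more battery then forces some type to 12, so 45 + 1 = 46.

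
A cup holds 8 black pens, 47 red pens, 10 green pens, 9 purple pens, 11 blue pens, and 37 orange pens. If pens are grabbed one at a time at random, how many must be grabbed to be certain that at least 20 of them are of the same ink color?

In the worst case we take at most 19 of each ink color, but all 8 black, all 10 green, all 9 purple, and all 11 blue (fewer than 19), giving 8 + 19 + 10 + 9 + 11 + 19 = 76.
One more pen then forces some ink color to 20, so 76 + 1 = 77.

77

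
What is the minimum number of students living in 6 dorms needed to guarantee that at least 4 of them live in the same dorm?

There are 6 dorms acting as pigeonholes.
With 6 × 3 = 18 students we could place exactly 3 in each, with no class reaching 4.
One more forces some class to hold 4, so 18 + 1 = 19.

19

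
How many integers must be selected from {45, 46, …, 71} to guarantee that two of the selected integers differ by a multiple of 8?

Group the integers by remainder mod 8; there are 8 residue classes, each nonempty in this range.
Choosing one from each class (8 integers) avoids any shared remainder.
One more choice must repeat a class, so two differ by a multiple of 8. Hence 8 + 1 = 9.

9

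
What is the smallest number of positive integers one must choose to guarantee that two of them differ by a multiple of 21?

22

Two integers differ by a multiple of 21 exactly when they share a remainder mod 21.
There are 21 residue classes mod 21, so 21 integers can all lie in distinct classes.
One more integer must repeat a residue, giving a difference divisible by 21. So n = 21 + 1 = 22.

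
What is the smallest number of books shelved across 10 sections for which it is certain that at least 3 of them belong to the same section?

21

There are 10 sections acting as pigeonholes.
With 10 × 2 = 20 books we could place exactly 2 in each, with no class reaching 3.
One more forces some class to hold 3, so 20 + 1 = 21.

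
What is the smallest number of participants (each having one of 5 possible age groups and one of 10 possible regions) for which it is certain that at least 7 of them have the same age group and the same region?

301

There are 5 × 10 = 50 (age group, region) combinations acting as pigeonholes.
With 50 × 6 = 300 participants we could place exactly 6 in each, with no (age group, region) pair reaching 7.
One more forces some (age group, region) pair to hold 7, so 300 + 1 = 301.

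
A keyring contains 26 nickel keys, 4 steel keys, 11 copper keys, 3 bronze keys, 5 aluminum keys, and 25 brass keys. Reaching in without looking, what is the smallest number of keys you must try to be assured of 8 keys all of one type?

34

In the worst case we take at most 7 of each type, but all 4 steel, all 3 bronze, and all 5 aluminum (fewer than 7), giving 7 + 4 + 7 + 3 + 5 + 7 = 33.
One more key then forces some type to 8, so 33 + 1 = 34.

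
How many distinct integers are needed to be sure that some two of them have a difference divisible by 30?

31

Two integers differ by a multiple of 30 exactly when they share a remainder mod 30.
There are 30 residue classes mod 30, so 30 integers can all lie in distinct classes.
One more integer must repeat a residue, giving a difference divisible by 30. So n = 30 + 1 = 31.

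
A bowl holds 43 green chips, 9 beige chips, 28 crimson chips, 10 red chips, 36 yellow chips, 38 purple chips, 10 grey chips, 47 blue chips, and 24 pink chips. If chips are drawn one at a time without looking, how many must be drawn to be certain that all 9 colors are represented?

The hardest color to obtain is beige: we could draw every other chip first — 245 − 9 = 236 chips — without a single beige one.
The next draw must be beige, so 236 + 1 = 237.

237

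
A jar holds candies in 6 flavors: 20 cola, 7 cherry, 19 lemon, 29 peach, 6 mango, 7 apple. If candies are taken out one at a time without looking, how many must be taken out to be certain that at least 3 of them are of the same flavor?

The worst case takes 2 candies of each flavor without reaching 3 of any: 6 × 2 = 12.
The next candy must bring some flavor to 3, so 12 + 1 = 13.

13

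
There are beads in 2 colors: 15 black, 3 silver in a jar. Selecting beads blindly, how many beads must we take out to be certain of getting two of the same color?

Treat the 2 colors as pigeonholes.
The worst case takes 1 bead of each color without reaching 2 of any: 2 × 1 = 2.
The next bead must bring some color to 2, so 2 + 1 = 3.

3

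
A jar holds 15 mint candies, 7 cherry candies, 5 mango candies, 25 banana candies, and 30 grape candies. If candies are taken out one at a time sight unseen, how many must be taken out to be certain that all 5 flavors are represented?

78

The hardest flavor to obtain is mango: we could draw every other candy first — 82 − 5 = 77 candies — without a single mango one.
The next draw must be mango, so 77 + 1 = 78.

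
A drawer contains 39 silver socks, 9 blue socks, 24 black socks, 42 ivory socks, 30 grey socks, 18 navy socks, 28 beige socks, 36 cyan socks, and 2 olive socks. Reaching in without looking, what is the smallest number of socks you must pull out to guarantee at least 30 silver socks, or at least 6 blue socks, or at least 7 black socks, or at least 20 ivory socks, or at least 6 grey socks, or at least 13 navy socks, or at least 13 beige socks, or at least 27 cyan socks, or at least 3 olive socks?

117

The worst case stops just short of every target: 29 silver, 5 blue, 6 black, 19 ivory, 5 grey, 12 navy, 12 beige, 26 cyan, 2 olive — 29 + 5 + 6 + 19 + 5 + 12 + 12 + 26 + 2 = 116 socks.
One more sock must push some color to its target, so 116 + 1 = 117.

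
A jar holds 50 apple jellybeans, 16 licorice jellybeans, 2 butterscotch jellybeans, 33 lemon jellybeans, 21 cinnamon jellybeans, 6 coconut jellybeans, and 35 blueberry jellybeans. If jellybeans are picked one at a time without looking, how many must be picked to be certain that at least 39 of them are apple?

The worst case draws every non-apple jellybean first: 16 + 2 + 33 + 21 + 6 + 35 = 113.
The next 39 draws are then forced to be apple, giving 113 + 39 = 152.

152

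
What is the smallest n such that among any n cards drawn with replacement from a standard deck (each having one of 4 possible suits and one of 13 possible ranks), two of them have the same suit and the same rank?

53

There are 4 × 13 = 52 (suit, rank) combinations acting as pigeonholes.
With 52 cards drawn with replacement from a standard deck we could place one in each, avoiding any repeat.
One more forces some (suit, rank) pair to hold 2, so 52 + 1 = 53.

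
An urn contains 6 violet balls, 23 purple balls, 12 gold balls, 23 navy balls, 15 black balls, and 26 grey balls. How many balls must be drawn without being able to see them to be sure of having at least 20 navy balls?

102

To avoid navy balls as long as possible, exhaust the other 5 colors first.
The worst case draws every non-navy ball first: 6 + 23 + 12 + 15 + 26 = 82.
The next 20 draws are then forced to be navy, giving 82 + 20 = 102.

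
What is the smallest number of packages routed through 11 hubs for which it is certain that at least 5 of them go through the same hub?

There are 11 hubs acting as pigeonholes.
With 11 × 4 = 44 packages we could place exactly 4 in each, with no class reaching 5.
One more forces some class to hold 5, so 44 + 1 = 45.

45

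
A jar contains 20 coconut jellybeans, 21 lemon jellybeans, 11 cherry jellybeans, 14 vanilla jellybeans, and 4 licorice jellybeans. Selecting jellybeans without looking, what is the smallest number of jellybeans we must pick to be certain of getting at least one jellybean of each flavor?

The hardest flavor to obtain is licorice: we could draw every other jellybean first — 70 − 4 = 66 jellybeans — without a single licorice one.
The next draw must be licorice, so 66 + 1 = 67.

67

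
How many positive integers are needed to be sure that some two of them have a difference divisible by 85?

Two integers differ by a multiple of 85 exactly when they share a remainder mod 85.
There are 85 residue classes mod 85, so 85 integers can all lie in distinct classes.
One more integer must repeat a residue, giving a difference divisible by 85. So n = 85 + 1 = 86.

86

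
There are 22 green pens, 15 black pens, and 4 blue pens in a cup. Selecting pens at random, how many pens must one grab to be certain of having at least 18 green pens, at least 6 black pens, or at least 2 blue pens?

24

The worst case stops just short of every target: 17 green, 5 black, 1 blue — 17 + 5 + 1 = 23 pens.
One more pen must push some ink color to its target, so 23 + 1 = 24.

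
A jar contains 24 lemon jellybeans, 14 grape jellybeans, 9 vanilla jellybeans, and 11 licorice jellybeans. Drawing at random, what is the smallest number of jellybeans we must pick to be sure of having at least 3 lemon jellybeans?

The worst case draws every non-lemon jellybean first: 14 + 9 + 11 = 34.
The next 3 draws are then forced to be lemon, giving 34 + 3 = 37.

37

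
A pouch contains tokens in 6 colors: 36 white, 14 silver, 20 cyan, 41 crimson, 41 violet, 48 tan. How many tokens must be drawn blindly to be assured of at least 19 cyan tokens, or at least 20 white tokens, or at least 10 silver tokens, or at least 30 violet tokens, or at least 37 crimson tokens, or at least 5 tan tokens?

The worst case stops just short of every target: 19 white, 9 silver, 18 cyan, 36 crimson, 29 violet, 4 tan — 19 + 9 + 18 + 36 + 29 + 4 = 115 tokens.
One more token must push some color to its target, so 115 + 1 = 116.

116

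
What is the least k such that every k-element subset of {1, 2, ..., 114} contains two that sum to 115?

58

Partition {1, …, 114} into 57 pairs: {1,114}, {2,113}, …, {57,58}.
Choosing 57 integers — say the integers 1 through 57 — takes one from each pair and avoids the property.
Choosing 58 forces two into the same pair by pigeonhole, and those sum to 115. So 58.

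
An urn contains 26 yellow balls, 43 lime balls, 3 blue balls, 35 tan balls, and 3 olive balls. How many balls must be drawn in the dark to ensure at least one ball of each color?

The hardest color to obtain is blue: we could draw every other ball first — 110 − 3 = 107 balls — without a single blue one.
The next draw must be blue, so 107 + 1 = 108.

108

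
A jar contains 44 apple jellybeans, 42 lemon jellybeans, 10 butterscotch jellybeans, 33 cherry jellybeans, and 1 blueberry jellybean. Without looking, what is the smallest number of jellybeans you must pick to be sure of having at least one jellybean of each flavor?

130

The hardest flavor to obtain is blueberry: we could draw every other jellybean first — 130 − 1 = 129 jellybeans — without a single blueberry one.
The next draw must be blueberry, so 129 + 1 = 130.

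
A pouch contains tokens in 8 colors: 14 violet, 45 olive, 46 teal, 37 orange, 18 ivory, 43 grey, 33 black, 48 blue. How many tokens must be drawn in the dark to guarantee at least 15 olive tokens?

The worst case draws every non-olive token first: 14 + 46 + 37 + 18 + 43 + 33 + 48 = 239.
The next 15 draws are then forced to be olive, giving 239 + 15 = 254.

254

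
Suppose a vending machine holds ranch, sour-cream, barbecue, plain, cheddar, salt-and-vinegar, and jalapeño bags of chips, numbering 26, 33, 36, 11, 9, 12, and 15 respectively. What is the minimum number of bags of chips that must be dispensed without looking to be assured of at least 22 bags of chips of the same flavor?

111

Treat the 7 flavors as pigeonholes.
In the worst case we take at most 21 of each flavor, but all 11 plain, all 9 cheddar, all 12 salt-and-vinegar, and all 15 jalapeño (fewer than 21), giving 21 + 21 + 21 + 11 + 9 + 12 + 15 = 110.
One more bag of chips then forces some flavor to 22, so 110 + 1 = 111.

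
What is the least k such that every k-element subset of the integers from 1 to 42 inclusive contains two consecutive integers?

Partition {1, …, 42} into 21 pairs: {1,2}, {3,4}, …, {41,42}.
Choosing 21 integers — say the 21 even numbers 2, 4, …, 42 — takes one from each pair and avoids the property.
Choosing 22 forces two into the same pair by pigeonhole, and those are consecutive. So 22.

22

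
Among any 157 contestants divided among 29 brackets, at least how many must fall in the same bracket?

6

If each of the 29 brackets held at most 5, the total would be at most 29 × 5 = 145 < 157, a contradiction.
So at least one holds ⌈157/29⌉ = 6.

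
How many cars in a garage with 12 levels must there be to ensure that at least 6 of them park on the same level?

There are 12 levels acting as pigeonholes.
With 12 × 5 = 60 cars we could place exactly 5 in each, with no class reaching 6.
One more forces some class to hold 6, so 60 + 1 = 61.

61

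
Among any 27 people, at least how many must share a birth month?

3

The 27 people fall into 12 months of the year.
If each of the 12 months of the year held at most 2, the total would be at most 12 × 2 = 24 < 27, a contradiction.
So at least one holds ⌈27/12⌉ = 3.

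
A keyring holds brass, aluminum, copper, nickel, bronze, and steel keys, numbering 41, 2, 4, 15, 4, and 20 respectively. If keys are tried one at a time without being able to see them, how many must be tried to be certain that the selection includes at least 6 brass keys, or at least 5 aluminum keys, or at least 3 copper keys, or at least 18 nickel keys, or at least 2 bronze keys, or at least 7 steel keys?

Each of the 6 types has its own threshold; avoid all of them simultaneously.
The worst case stops just short of every target: 5 brass, all 2 aluminum, 2 copper, all 15 nickel, 1 bronze, 6 steel — 5 + 2 + 2 + 15 + 1 + 6 = 31 keys.
One more key must push some type to its target, so 31 + 1 = 32.

32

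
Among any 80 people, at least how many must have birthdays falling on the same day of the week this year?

12

There are 7 days of the week, which serve as the pigeonholes.
If each of the 7 days of the week held at most 11, the total would be at most 7 × 11 = 77 < 80, a contradiction.
So at least one holds ⌈80/7⌉ = 12.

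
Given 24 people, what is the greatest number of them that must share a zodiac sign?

There are 12 zodiac signs, which serve as the pigeonholes.
If each of the 12 zodiac signs held at most 1, the total would be at most 12 × 1 = 12 < 24, a contradiction.
So at least one holds ⌈24/12⌉ = 2.

2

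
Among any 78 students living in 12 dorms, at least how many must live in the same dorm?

If each of the 12 dorms held at most 6, the total would be at most 12 × 6 = 72 < 78, a contradiction.
So at least one holds ⌈78/12⌉ = 7.

7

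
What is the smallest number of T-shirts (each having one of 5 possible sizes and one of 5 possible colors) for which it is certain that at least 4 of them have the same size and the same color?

There are 5 × 5 = 25 (size, color) combinations acting as pigeonholes.
With 25 × 3 = 75 T-shirts we could place exactly 3 in each, with no (size, color) pair reaching 4.
One more forces some (size, color) pair to hold 4, so 75 + 1 = 76.

76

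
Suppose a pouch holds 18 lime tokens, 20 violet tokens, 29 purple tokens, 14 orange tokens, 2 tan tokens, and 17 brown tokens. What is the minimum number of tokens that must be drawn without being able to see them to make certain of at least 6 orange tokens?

To avoid orange tokens as long as possible, exhaust the other 5 colors first.
The worst case draws every non-orange token first: 18 + 20 + 29 + 2 + 17 = 86.
The next 6 draws are then forced to be orange, giving 86 + 6 = 92.

92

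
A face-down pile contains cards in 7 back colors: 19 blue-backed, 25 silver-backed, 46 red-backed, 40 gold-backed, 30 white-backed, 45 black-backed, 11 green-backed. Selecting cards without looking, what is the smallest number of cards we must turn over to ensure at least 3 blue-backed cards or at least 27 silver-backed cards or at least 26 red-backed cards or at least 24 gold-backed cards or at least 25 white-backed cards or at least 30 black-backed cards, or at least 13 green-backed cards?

140

Each of the 7 back colors has its own threshold; avoid all of them simultaneously.
The worst case stops just short of every target: 2 blue-backed, all 25 silver-backed, 25 red-backed, 23 gold-backed, 24 white-backed, 29 black-backed, all 11 green-backed — 2 + 25 + 25 + 23 + 24 + 29 + 11 = 139 cards.
One more card must push some back color to its target, so 139 + 1 = 140.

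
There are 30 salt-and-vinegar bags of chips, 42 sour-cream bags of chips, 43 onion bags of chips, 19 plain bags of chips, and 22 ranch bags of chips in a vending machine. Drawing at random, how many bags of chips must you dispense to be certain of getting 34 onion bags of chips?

147

To avoid onion bags of chips as long as possible, exhaust the other 4 flavors first.
The worst case draws every non-onion bag of chips first: 30 + 42 + 19 + 22 = 113.
The next 34 draws are then forced to be onion, giving 113 + 34 = 147.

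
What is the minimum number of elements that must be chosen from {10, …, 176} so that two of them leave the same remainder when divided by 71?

Group the integers by remainder mod 71; there are 71 residue classes, each nonempty in this range.
Choosing one from each class (71 integers) avoids any shared remainder.
One more choice must repeat a class, so two differ by a multiple of 71. Hence 71 + 1 = 72.

72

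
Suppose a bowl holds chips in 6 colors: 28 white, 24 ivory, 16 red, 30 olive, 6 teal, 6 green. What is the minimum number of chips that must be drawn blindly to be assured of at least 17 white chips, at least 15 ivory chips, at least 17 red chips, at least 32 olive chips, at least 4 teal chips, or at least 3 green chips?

The worst case stops just short of every target: 16 white, 14 ivory, 16 red, all 30 olive, 3 teal, 2 green — 16 + 14 + 16 + 30 + 3 + 2 = 81 chips.
One more chip must push some color to its target, so 81 + 1 = 82.

82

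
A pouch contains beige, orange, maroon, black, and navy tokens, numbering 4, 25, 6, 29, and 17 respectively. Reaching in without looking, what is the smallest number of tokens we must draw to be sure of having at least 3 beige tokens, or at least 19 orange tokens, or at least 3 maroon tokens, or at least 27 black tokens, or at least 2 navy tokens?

Each of the 5 colors has its own threshold; avoid all of them simultaneously.
The worst case stops just short of every target: 2 beige, 18 orange, 2 maroon, 26 black, 1 navy — 2 + 18 + 2 + 26 + 1 = 49 tokens.
One more token must push some color to its target, so 49 + 1 = 50.

50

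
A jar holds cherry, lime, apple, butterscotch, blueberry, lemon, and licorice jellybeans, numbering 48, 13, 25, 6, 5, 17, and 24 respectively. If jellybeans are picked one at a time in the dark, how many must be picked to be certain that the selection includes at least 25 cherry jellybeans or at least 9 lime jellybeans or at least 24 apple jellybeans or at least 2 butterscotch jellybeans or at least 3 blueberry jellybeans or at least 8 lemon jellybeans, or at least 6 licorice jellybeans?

71

Each of the 7 flavors has its own threshold; avoid all of them simultaneously.
The worst case stops just short of every target: 24 cherry, 8 lime, 23 apple, 1 butterscotch, 2 blueberry, 7 lemon, 5 licorice — 24 + 8 + 23 + 1 + 2 + 7 + 5 = 70 jellybeans.
One more jellybean must push some flavor to its target, so 70 + 1 = 71.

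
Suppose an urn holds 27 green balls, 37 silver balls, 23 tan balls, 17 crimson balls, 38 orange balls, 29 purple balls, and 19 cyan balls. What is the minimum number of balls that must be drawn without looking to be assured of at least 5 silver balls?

The worst case draws every non-silver ball first: 27 + 23 + 17 + 38 + 29 + 19 = 153.
The next 5 draws are then forced to be silver, giving 153 + 5 = 158.

158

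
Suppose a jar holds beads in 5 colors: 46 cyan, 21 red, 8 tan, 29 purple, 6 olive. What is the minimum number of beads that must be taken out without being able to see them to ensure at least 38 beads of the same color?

102

In the worst case we take at most 37 of each color, but all 21 red, all 8 tan, all 29 purple, and all 6 olive (fewer than 37), giving 37 + 21 + 8 + 29 + 6 = 101.
One more bead then forces some color to 38, so 101 + 1 = 102.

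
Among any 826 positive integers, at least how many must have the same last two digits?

There are 100 possible two-digit endings, which serve as the pigeonholes.
If each of the 100 possible two-digit endings held at most 8, the total would be at most 100 × 8 = 800 < 826, a contradiction.
So at least one holds ⌈826/100⌉ = 9.

9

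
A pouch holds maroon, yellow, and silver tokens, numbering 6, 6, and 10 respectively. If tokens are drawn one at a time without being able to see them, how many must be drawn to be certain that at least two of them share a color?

4

The worst case takes 1 token of each color without reaching 2 of any: 3 × 1 = 3.
The next token must bring some color to 2, so 3 + 1 = 4.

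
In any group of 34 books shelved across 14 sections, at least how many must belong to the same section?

The 34 books fall into 14 sections.
If each of the 14 sections held at most 2, the total would be at most 14 × 2 = 28 < 34, a contradiction.
So at least one holds ⌈34/14⌉ = 3.

3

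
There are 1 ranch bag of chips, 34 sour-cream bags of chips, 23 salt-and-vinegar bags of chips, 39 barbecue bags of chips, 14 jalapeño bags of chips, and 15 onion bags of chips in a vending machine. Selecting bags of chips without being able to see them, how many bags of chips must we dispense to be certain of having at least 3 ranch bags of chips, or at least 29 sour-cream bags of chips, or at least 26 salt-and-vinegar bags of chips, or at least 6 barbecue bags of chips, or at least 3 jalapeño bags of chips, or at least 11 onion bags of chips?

The worst case stops just short of every target: all 1 ranch, 28 sour-cream, all 23 salt-and-vinegar, 5 barbecue, 2 jalapeño, 10 onion — 1 + 28 + 23 + 5 + 2 + 10 = 69 bags of chips.
One more bag of chips must push some flavor to its target, so 69 + 1 = 70.

70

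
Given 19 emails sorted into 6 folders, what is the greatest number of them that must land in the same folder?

4

If each of the 6 folders held at most 3, the total would be at most 6 × 3 = 18 < 19, a contradiction.
So at least one holds ⌈19/6⌉ = 4.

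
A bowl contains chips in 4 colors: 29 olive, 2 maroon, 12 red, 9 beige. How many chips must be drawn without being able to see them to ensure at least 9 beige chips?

To avoid beige chips as long as possible, exhaust the other 3 colors first.
The worst case draws every non-beige chip first: 29 + 2 + 12 = 43.
The next 9 draws are then forced to be beige, giving 43 + 9 = 52.

52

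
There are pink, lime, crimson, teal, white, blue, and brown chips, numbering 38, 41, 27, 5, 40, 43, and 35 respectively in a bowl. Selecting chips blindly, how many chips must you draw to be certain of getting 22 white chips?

The worst case draws every non-white chip first: 38 + 41 + 27 + 5 + 43 + 35 = 189.
The next 22 draws are then forced to be white, giving 189 + 22 = 211.

211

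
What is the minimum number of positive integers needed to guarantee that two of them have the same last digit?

11

There are 10 possible last digits acting as pigeonholes.
With 10 positive integers we could place one in each, avoiding any repeat.
One more forces some class to hold 2, so 10 + 1 = 11.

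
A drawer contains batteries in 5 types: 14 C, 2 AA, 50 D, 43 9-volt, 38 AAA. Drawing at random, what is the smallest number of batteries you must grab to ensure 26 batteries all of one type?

92

Treat the 5 types as pigeonholes.
In the worst case we take at most 25 of each type, but all 14 C and all 2 AA (fewer than 25), giving 14 + 2 + 25 + 25 + 25 = 91.
One more battery then forces some type to 26, so 91 + 1 = 92.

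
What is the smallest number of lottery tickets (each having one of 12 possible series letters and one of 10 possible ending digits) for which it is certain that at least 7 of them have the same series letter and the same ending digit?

721

There are 12 × 10 = 120 (series letter, ending digit) combinations acting as pigeonholes.
With 120 × 6 = 720 lottery tickets we could place exactly 6 in each, with no (series letter, ending digit) pair reaching 7.
One more forces some (series letter, ending digit) pair to hold 7, so 720 + 1 = 721.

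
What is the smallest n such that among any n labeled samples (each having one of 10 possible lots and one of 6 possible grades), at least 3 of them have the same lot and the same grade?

121

There are 10 × 6 = 60 (lot, grade) combinations acting as pigeonholes.
With 60 × 2 = 120 labeled samples we could place exactly 2 in each, with no (lot, grade) pair reaching 3.
One more forces some (lot, grade) pair to hold 3, so 120 + 1 = 121.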